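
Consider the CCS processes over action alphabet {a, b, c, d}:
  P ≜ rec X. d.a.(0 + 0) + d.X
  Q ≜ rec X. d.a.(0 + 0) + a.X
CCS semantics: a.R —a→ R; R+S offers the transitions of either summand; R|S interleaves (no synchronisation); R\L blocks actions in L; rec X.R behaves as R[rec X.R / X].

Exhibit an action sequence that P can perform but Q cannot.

dd

P's transition system — 3 states:
  p0 = rec X. d.a.(0 + 0) + d.X :: --d--▸ p0, --d--▸ p1
  p1 = a.(0 + 0) :: --a--▸ p2
  p2 = 0 + 0 :: ·
Q's transition system — 3 states:
  q0 = rec X. d.a.(0 + 0) + a.X :: --a--▸ q0, --d--▸ q1
  q1 = a.(0 + 0) :: --a--▸ q2
  q2 = 0 + 0 :: ·
Executing dd from P (initial set {p0}):
  after d @ step 1: {p0, p1}
  after d @ step 2: {p0, p1}
  ✓ P
Executing dd from Q (initial set {q0}):
  after d @ step 1: {q1}
  after d @ step 2: ∅ (Q stuck)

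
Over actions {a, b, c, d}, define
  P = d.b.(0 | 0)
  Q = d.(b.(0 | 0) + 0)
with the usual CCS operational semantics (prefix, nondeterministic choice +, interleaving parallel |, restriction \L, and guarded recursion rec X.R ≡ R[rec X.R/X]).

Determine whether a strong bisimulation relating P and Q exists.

Reachable graph of P (3 states):
  p0 = d.b.(0 | 0) :: --d--▸ p1
  p1 = b.(0 | 0) :: --b--▸ p2
  p2 = 0 | 0 :: stopped
Reachable graph of Q (3 states):
  q0 = d.(b.(0 | 0) + 0) :: --d--▸ q1
  q1 = b.(0 | 0) + 0 :: --b--▸ q2
  q2 = 0 | 0 :: stopped
Coarsest stable partition (strong bisimilarity classes):
  B0 = {p0, q0}
  B1 = {p1, q1}
  B2 = {p2, q2}
p0 ∈ B0, q0 ∈ B0 → same block

bisimilar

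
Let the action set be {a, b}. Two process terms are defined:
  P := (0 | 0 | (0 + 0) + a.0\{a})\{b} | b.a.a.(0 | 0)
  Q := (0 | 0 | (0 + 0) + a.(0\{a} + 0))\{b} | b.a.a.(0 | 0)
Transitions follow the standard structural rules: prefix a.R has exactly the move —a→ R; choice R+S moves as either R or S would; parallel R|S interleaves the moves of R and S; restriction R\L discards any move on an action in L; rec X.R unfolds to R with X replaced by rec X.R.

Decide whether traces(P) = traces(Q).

Reachable graph of P (8 states):
  m0 = (0 | 0 | (0 + 0) + a.0\{a})\{b} | b.a.a.(0 | 0) has moves -a-> m1, -b-> m2
  m1 = 0\{a}\{b} | b.a.a.(0 | 0) has moves -b-> m3
  m2 = (0 | 0 | (0 + 0) + a.0\{a})\{b} | a.a.(0 | 0) has moves -a-> m3, -a-> m4
  m3 = 0\{a}\{b} | a.a.(0 | 0) has moves -a-> m5
  m4 = (0 | 0 | (0 + 0) + a.0\{a})\{b} | a.(0 | 0) has moves -a-> m5, -a-> m6
  m5 = 0\{a}\{b} | a.(0 | 0) has moves -a-> m7
  m6 = (0 | 0 | (0 + 0) + a.0\{a})\{b} | (0 | 0) has moves -a-> m7
  m7 = 0\{a}\{b} | (0 | 0) has moves deadlocked
Reachable graph of Q (8 states):
  n0 = (0 | 0 | (0 + 0) + a.(0\{a} + 0))\{b} | b.a.a.(0 | 0) has moves -a-> n1, -b-> n2
  n1 = (0\{a} + 0)\{b} | b.a.a.(0 | 0) has moves -b-> n3
  n2 = (0 | 0 | (0 + 0) + a.(0\{a} + 0))\{b} | a.a.(0 | 0) has moves -a-> n3, -a-> n4
  n3 = (0\{a} + 0)\{b} | a.a.(0 | 0) has moves -a-> n5
  n4 = (0 | 0 | (0 + 0) + a.(0\{a} + 0))\{b} | a.(0 | 0) has moves -a-> n5, -a-> n6
  n5 = (0\{a} + 0)\{b} | a.(0 | 0) has moves -a-> n7
  n6 = (0 | 0 | (0 + 0) + a.(0\{a} + 0))\{b} | (0 | 0) has moves -a-> n7
  n7 = (0\{a} + 0)\{b} | (0 | 0) has moves deadlocked
Partition-refinement fixed point:
  B0 = {m0, n0}
  B1 = {m1, n1}
  B2 = {m3, m4, n3, n4}
  B3 = {m5, m6, n5, n6}
  B4 = {m7, n7}
  B5 = {m2, n2}
m0 ∈ B0, n0 ∈ B0 → same block
Bisimilar ⇒ trace-equivalent.

traces(P) = traces(Q)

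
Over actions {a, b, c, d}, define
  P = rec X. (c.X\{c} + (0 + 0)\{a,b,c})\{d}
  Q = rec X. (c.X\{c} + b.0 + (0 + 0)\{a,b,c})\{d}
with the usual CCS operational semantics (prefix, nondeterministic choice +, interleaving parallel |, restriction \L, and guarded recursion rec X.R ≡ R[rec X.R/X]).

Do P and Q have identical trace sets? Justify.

traces(P) ≠ traces(Q) — witness ⟨b⟩

LTS(P): 2 reachable states
  m0 = rec X. (c.X\{c} + (0 + 0)\{a,b,c})\{d} ⊢ -c-> m1
  m1 = (rec X. (c.X\{c} + (0 + 0)\{a,b,c})\{d})\{c}\{d} ⊢ ∅
LTS(Q): 4 reachable states
  n0 = rec X. (c.X\{c} + b.0 + (0 + 0)\{a,b,c})\{d} ⊢ -b-> n1, -c-> n2
  n1 = 0\{d} ⊢ ∅
  n2 = (rec X. (c.X\{c} + b.0 + (0 + 0)\{a,b,c})\{d})\{c}\{d} ⊢ -b-> n3
  n3 = 0\{d}\{c}\{d} ⊢ ∅
Executing b from Q (initial set {n0}):
  after b @ step 1: {n1}
  ✓ Q
Executing b from P (initial set {m0}):
  after b @ step 1: ∅  — P cannot continue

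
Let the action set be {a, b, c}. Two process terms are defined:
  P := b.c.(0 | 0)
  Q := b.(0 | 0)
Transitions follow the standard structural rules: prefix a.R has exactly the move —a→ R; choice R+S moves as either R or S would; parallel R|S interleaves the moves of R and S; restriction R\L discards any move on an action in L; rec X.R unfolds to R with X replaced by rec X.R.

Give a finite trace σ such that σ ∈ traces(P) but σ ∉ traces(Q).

P's transition system — 3 states:
  m0 = b.c.(0 | 0) | --b--▸ m1
  m1 = c.(0 | 0) | --c--▸ m2
  m2 = 0 | 0 | deadlocked
Q's transition system — 2 states:
  n0 = b.(0 | 0) | --b--▸ n1
  n1 = 0 | 0 | deadlocked
Run σ = ⟨bc⟩ on P: start {m0}
  after b @ step 1: {m1}
  after c @ step 2: {m2}
  P completes σ.
Run σ = ⟨bc⟩ on Q: start {n0}
  after b @ step 1: {n1}
  after c @ step 2: no successor for Q

bc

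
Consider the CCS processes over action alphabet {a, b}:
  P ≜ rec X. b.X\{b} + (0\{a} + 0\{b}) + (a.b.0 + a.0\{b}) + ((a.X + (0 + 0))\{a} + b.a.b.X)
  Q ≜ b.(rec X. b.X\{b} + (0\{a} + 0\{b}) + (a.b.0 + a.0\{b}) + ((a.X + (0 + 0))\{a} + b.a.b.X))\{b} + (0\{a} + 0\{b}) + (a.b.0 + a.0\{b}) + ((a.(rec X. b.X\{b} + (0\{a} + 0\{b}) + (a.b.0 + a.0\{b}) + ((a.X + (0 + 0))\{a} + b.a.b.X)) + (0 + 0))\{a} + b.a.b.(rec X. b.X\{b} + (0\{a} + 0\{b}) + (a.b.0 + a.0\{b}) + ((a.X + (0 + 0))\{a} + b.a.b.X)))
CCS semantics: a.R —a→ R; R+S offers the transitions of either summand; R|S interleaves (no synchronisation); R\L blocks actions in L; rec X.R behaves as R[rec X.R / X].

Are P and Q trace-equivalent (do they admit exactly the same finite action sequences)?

traces(P) = traces(Q)

P's transition system — 9 states:
  s0 = rec X. b.X\{b} + (0\{a} + 0\{b}) + (a.b.0 + a.0\{b}) + ((a.X + (0 + 0))\{a} + b.a.b.X) :: --a--▸ s1, --a--▸ s2, --b--▸ s3, --b--▸ s4
  s1 = 0\{b} :: ·
  s2 = b.0 :: --b--▸ s5
  s3 = (rec X. b.X\{b} + (0\{a} + 0\{b}) + (a.b.0 + a.0\{b}) + ((a.X + (0 + 0))\{a} + b.a.b.X))\{b} :: --a--▸ s6, --a--▸ s7
  s4 = a.b.(rec X. b.X\{b} + (0\{a} + 0\{b}) + (a.b.0 + a.0\{b}) + ((a.X + (0 + 0))\{a} + b.a.b.X)) :: --a--▸ s8
  s5 = 0 :: ·
  s6 = (b.0)\{b} :: ·
  s7 = 0\{b}\{b} :: ·
  s8 = b.(rec X. b.X\{b} + (0\{a} + 0\{b}) + (a.b.0 + a.0\{b}) + ((a.X + (0 + 0))\{a} + b.a.b.X)) :: --b--▸ s0
Q's transition system — 10 states:
  t0 = b.(rec X. b.X\{b} + (0\{a} + 0\{b}) + (a.b.0 + a.0\{b}) + ((a.X + (0 + 0))\{a} + b.a.b.X))\{b} + (0\{a} + 0\{b}) + (a.b.0 + a.0\{b}) + ((a.(rec X. b.X\{b} + (0\{a} + 0\{b}) + (a.b.0 + a.0\{b}) + ((a.X + (0 + 0))\{a} + b.a.b.X)) + (0 + 0))\{a} + b.a.b.(rec X. b.X\{b} + (0\{a} + 0\{b}) + (a.b.0 + a.0\{b}) + ((a.X + (0 + 0))\{a} + b.a.b.X))) :: --a--▸ t1, --a--▸ t2, --b--▸ t3, --b--▸ t4
  t1 = 0\{b} :: ·
  t2 = b.0 :: --b--▸ t5
  t3 = (rec X. b.X\{b} + (0\{a} + 0\{b}) + (a.b.0 + a.0\{b}) + ((a.X + (0 + 0))\{a} + b.a.b.X))\{b} :: --a--▸ t6, --a--▸ t7
  t4 = a.b.(rec X. b.X\{b} + (0\{a} + 0\{b}) + (a.b.0 + a.0\{b}) + ((a.X + (0 + 0))\{a} + b.a.b.X)) :: --a--▸ t8
  t5 = 0 :: ·
  t6 = (b.0)\{b} :: ·
  t7 = 0\{b}\{b} :: ·
  t8 = b.(rec X. b.X\{b} + (0\{a} + 0\{b}) + (a.b.0 + a.0\{b}) + ((a.X + (0 + 0))\{a} + b.a.b.X)) :: --b--▸ t9
  t9 = rec X. b.X\{b} + (0\{a} + 0\{b}) + (a.b.0 + a.0\{b}) + ((a.X + (0 + 0))\{a} + b.a.b.X) :: --a--▸ t1, --a--▸ t2, --b--▸ t3, --b--▸ t4
Partition-refinement fixed point:
  B0 = {s0, t0, t9}
  B1 = {s4, t4}
  B2 = {s8, t8}
  B3 = {s2, t2}
  B4 = {s1, s5, s6, s7, t1, t5, t6, t7}
  B5 = {s3, t3}
s0 ∈ B0, t0 ∈ B0 → same block
Bisimilar ⇒ trace-equivalent.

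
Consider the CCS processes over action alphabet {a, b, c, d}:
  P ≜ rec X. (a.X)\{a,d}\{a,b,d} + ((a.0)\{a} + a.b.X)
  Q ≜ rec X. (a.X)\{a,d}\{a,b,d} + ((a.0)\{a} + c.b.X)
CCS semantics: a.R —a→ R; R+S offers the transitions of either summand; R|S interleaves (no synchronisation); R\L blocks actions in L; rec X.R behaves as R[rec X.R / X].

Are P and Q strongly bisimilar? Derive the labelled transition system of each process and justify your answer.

Reachable graph of P (2 states):
  m0 = rec X. (a.X)\{a,d}\{a,b,d} + ((a.0)\{a} + a.b.X) | -a-> m1
  m1 = b.(rec X. (a.X)\{a,d}\{a,b,d} + ((a.0)\{a} + a.b.X)) | -b-> m0
Reachable graph of Q (2 states):
  n0 = rec X. (a.X)\{a,d}\{a,b,d} + ((a.0)\{a} + c.b.X) | -c-> n1
  n1 = b.(rec X. (a.X)\{a,d}\{a,b,d} + ((a.0)\{a} + c.b.X)) | -b-> n0
Partition-refinement fixed point:
  B0 = {m0}
  B1 = {m1}
  B2 = {n0}
  B3 = {n1}
m0 ∈ B0, n0 ∈ B2 → different blocks

P ≁ Q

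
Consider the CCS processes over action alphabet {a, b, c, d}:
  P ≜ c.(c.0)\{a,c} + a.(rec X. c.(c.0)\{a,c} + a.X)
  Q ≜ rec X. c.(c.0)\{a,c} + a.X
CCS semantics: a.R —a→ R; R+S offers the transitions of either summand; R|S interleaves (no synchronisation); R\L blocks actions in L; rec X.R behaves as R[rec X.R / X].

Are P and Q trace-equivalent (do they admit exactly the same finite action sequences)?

traces(P) = traces(Q)

Reachable graph of P (3 states):
  s0 = c.(c.0)\{a,c} + a.(rec X. c.(c.0)\{a,c} + a.X) | =a=> s1, =c=> s2
  s1 = rec X. c.(c.0)\{a,c} + a.X | =a=> s1, =c=> s2
  s2 = (c.0)\{a,c} | deadlocked
Reachable graph of Q (2 states):
  t0 = rec X. c.(c.0)\{a,c} + a.X | =a=> t0, =c=> t1
  t1 = (c.0)\{a,c} | deadlocked
Bisimilarity quotient blocks:
  B0 = {s0, s1, t0}
  B1 = {s2, t1}
s0 ∈ B0, t0 ∈ B0 → same block
Bisimilar ⇒ trace-equivalent.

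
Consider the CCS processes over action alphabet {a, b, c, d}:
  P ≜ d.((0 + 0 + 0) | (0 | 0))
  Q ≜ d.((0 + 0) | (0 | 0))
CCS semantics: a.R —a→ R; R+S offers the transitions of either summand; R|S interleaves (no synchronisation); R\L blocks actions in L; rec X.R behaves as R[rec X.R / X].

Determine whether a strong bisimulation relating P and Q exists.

P ~ Q

Reachable graph of P (2 states):
  p0 = d.((0 + 0 + 0) | (0 | 0)) | ··d··> p1
  p1 = (0 + 0 + 0) | (0 | 0) | ∅
Reachable graph of Q (2 states):
  q0 = d.((0 + 0) | (0 | 0)) | ··d··> q1
  q1 = (0 + 0) | (0 | 0) | ∅
Partition-refinement fixed point:
  B0 = {p0, q0}
  B1 = {p1, q1}
p0 ∈ B0, q0 ∈ B0 → same block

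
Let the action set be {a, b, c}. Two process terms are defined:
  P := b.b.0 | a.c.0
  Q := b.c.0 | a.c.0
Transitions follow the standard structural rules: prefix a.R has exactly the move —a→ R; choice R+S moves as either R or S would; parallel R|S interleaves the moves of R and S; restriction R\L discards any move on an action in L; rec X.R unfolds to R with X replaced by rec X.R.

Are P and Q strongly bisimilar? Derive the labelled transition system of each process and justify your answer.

P's transition system — 9 states:
  s0 = b.b.0 | a.c.0 ⊢ =a=> s1, =b=> s2
  s1 = b.b.0 | c.0 ⊢ =b=> s3, =c=> s4
  s2 = b.0 | a.c.0 ⊢ =a=> s3, =b=> s5
  s3 = b.0 | c.0 ⊢ =b=> s6, =c=> s7
  s4 = b.b.0 | 0 ⊢ =b=> s7
  s5 = 0 | a.c.0 ⊢ =a=> s6
  s6 = 0 | c.0 ⊢ =c=> s8
  s7 = b.0 | 0 ⊢ =b=> s8
  s8 = 0 | 0 ⊢ (no moves)
Q's transition system — 9 states:
  t0 = b.c.0 | a.c.0 ⊢ =a=> t1, =b=> t2
  t1 = b.c.0 | c.0 ⊢ =b=> t3, =c=> t4
  t2 = c.0 | a.c.0 ⊢ =a=> t3, =c=> t5
  t3 = c.0 | c.0 ⊢ =c=> t6, =c=> t7
  t4 = b.c.0 | 0 ⊢ =b=> t7
  t5 = 0 | a.c.0 ⊢ =a=> t6
  t6 = 0 | c.0 ⊢ =c=> t8
  t7 = c.0 | 0 ⊢ =c=> t8
  t8 = 0 | 0 ⊢ (no moves)
Coarsest stable partition (strong bisimilarity classes):
  B0 = {s0}
  B1 = {s2}
  B2 = {s3}
  B3 = {s6, t6, t7}
  B4 = {s8, t8}
  B5 = {s7}
  B6 = {s5, t5}
  B7 = {s1}
  B8 = {s4}
  B9 = {t0}
  B10 = {t2}
  B11 = {t3}
  B12 = {t1}
  B13 = {t4}
s0 ∈ B0, t0 ∈ B9 → different blocks

P ≁ Q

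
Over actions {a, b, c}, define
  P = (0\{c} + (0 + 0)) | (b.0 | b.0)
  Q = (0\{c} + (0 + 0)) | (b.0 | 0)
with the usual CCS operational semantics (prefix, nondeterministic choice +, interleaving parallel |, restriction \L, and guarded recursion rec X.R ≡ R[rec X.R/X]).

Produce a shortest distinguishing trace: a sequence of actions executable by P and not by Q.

P's transition system — 4 states:
  p0 = (0\{c} + (0 + 0)) | (b.0 | b.0) ⊢ -b-> p1, -b-> p2
  p1 = (0\{c} + (0 + 0)) | (0 | b.0) ⊢ -b-> p3
  p2 = (0\{c} + (0 + 0)) | (b.0 | 0) ⊢ -b-> p3
  p3 = (0\{c} + (0 + 0)) | (0 | 0) ⊢ (no moves)
Q's transition system — 2 states:
  q0 = (0\{c} + (0 + 0)) | (b.0 | 0) ⊢ -b-> q1
  q1 = (0\{c} + (0 + 0)) | (0 | 0) ⊢ (no moves)
Run σ = ⟨bb⟩ on P: start {p0}
  [1] b ⇒ {p1, p2}
  [2] b ⇒ {p3}
  — P admits the full trace.
Run σ = ⟨bb⟩ on Q: start {q0}
  [1] b ⇒ {q1}
  [2] b ⇒ no successor for Q

bb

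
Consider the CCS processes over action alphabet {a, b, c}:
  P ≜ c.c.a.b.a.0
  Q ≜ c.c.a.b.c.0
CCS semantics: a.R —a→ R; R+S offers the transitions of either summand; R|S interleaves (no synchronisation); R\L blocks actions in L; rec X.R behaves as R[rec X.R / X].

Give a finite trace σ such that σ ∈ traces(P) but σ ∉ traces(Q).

ccaba

Reachable graph of P (6 states):
  m0 = c.c.a.b.a.0 | -c-> m1
  m1 = c.a.b.a.0 | -c-> m2
  m2 = a.b.a.0 | -a-> m3
  m3 = b.a.0 | -b-> m4
  m4 = a.0 | -a-> m5
  m5 = 0 | stopped
Reachable graph of Q (6 states):
  n0 = c.c.a.b.c.0 | -c-> n1
  n1 = c.a.b.c.0 | -c-> n2
  n2 = a.b.c.0 | -a-> n3
  n3 = b.c.0 | -b-> n4
  n4 = c.0 | -c-> n5
  n5 = 0 | stopped
Run σ = ⟨ccaba⟩ on P: start {m0}
  step 1 (c): {m1}
  step 2 (c): {m2}
  step 3 (a): {m3}
  step 4 (b): {m4}
  step 5 (a): {m5}
  — P admits the full trace.
Run σ = ⟨ccaba⟩ on Q: start {n0}
  step 1 (c): {n1}
  step 2 (c): {n2}
  step 3 (a): {n3}
  step 4 (b): {n4}
  step 5 (a): ∅  — Q cannot continue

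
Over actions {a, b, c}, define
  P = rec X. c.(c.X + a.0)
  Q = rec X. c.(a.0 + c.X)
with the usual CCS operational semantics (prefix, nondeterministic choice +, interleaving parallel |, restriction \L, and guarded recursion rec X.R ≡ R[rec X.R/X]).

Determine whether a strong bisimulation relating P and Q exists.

P ~ Q

P's transition system — 3 states:
  u0 = rec X. c.(c.X + a.0) | —c→ u1
  u1 = c.(rec X. c.(c.X + a.0)) + a.0 | —a→ u2, —c→ u0
  u2 = 0 | ·
Q's transition system — 3 states:
  v0 = rec X. c.(a.0 + c.X) | —c→ v1
  v1 = a.0 + c.(rec X. c.(a.0 + c.X)) | —a→ v2, —c→ v0
  v2 = 0 | ·
Coarsest stable partition (strong bisimilarity classes):
  B0 = {u0, v0}
  B1 = {u1, v1}
  B2 = {u2, v2}
u0 ∈ B0, v0 ∈ B0 → same block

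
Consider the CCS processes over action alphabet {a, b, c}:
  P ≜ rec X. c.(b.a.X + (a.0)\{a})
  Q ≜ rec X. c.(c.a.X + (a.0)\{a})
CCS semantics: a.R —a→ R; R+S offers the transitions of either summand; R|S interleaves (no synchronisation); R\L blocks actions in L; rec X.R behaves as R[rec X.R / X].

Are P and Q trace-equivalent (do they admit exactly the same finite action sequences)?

traces(P) ≠ traces(Q) — witness ⟨cb⟩

Reachable graph of P (3 states):
  p0 = rec X. c.(b.a.X + (a.0)\{a}) → =c=> p1
  p1 = b.a.(rec X. c.(b.a.X + (a.0)\{a})) + (a.0)\{a} → =b=> p2
  p2 = a.(rec X. c.(b.a.X + (a.0)\{a})) → =a=> p0
Reachable graph of Q (3 states):
  q0 = rec X. c.(c.a.X + (a.0)\{a}) → =c=> q1
  q1 = c.a.(rec X. c.(c.a.X + (a.0)\{a})) + (a.0)\{a} → =c=> q2
  q2 = a.(rec X. c.(c.a.X + (a.0)\{a})) → =a=> q0
Run σ = ⟨cb⟩ on P: start {p0}
  [1] c ⇒ {p1}
  [2] b ⇒ {p2}
  ✓ P
Run σ = ⟨cb⟩ on Q: start {q0}
  [1] c ⇒ {q1}
  [2] b ⇒ no successor for Q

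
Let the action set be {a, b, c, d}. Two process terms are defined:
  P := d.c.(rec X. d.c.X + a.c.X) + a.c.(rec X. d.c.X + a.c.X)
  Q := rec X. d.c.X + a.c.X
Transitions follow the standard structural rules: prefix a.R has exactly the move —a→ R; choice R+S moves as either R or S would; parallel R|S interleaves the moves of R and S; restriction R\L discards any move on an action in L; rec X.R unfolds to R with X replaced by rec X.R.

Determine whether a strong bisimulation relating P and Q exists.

bisimilar

P's transition system — 3 states:
  m0 = d.c.(rec X. d.c.X + a.c.X) + a.c.(rec X. d.c.X + a.c.X) ⊢ ··a··> m1, ··d··> m1
  m1 = c.(rec X. d.c.X + a.c.X) ⊢ ··c··> m2
  m2 = rec X. d.c.X + a.c.X ⊢ ··a··> m1, ··d··> m1
Q's transition system — 2 states:
  n0 = rec X. d.c.X + a.c.X ⊢ ··a··> n1, ··d··> n1
  n1 = c.(rec X. d.c.X + a.c.X) ⊢ ··c··> n0
Coarsest stable partition (strong bisimilarity classes):
  B0 = {m0, m2, n0}
  B1 = {m1, n1}
m0 ∈ B0, n0 ∈ B0 → same block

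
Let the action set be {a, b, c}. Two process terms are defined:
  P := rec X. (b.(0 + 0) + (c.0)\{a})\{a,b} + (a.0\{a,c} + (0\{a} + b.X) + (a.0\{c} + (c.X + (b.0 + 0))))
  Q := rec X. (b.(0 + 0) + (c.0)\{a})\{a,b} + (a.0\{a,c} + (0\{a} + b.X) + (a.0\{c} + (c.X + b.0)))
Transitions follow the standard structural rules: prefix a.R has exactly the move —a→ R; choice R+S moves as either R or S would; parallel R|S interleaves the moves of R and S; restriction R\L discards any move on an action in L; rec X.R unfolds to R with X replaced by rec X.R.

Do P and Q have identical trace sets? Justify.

trace-equivalent

LTS(P): 5 reachable states
  u0 = rec X. (b.(0 + 0) + (c.0)\{a})\{a,b} + (a.0\{a,c} + (0\{a} + b.X) + (a.0\{c} + (c.X + (b.0 + 0)))) → ··a··> u1, ··a··> u2, ··b··> u0, ··b··> u3, ··c··> u0, ··c··> u4
  u1 = 0\{a,c} → ·
  u2 = 0\{c} → ·
  u3 = 0 → ·
  u4 = 0\{a}\{a,b} → ·
LTS(Q): 5 reachable states
  v0 = rec X. (b.(0 + 0) + (c.0)\{a})\{a,b} + (a.0\{a,c} + (0\{a} + b.X) + (a.0\{c} + (c.X + b.0))) → ··a··> v1, ··a··> v2, ··b··> v0, ··b··> v3, ··c··> v0, ··c··> v4
  v1 = 0\{a,c} → ·
  v2 = 0\{c} → ·
  v3 = 0 → ·
  v4 = 0\{a}\{a,b} → ·
Partition-refinement fixed point:
  B0 = {u0, v0}
  B1 = {u1, u2, u3, u4, v1, v2, v3, v4}
u0 ∈ B0, v0 ∈ B0 → same block
Bisimilar ⇒ trace-equivalent.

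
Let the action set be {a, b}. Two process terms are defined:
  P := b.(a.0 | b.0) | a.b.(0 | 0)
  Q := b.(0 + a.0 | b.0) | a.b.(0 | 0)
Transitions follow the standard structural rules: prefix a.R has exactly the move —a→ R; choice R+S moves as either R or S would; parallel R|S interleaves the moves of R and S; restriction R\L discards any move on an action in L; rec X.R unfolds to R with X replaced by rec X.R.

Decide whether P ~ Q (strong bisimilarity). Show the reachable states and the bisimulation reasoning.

LTS(P): 15 reachable states
  s0 = b.(a.0 | b.0) | a.b.(0 | 0) has moves --a--▸ s1, --b--▸ s2
  s1 = b.(a.0 | b.0) | b.(0 | 0) has moves --b--▸ s3, --b--▸ s4
  s2 = a.0 | b.0 | a.b.(0 | 0) has moves --a--▸ s3, --a--▸ s5, --b--▸ s6
  s3 = a.0 | b.0 | b.(0 | 0) has moves --a--▸ s7, --b--▸ s8, --b--▸ s9
  s4 = b.(a.0 | b.0) | (0 | 0) has moves --b--▸ s9
  s5 = 0 | b.0 | a.b.(0 | 0) has moves --a--▸ s7, --b--▸ s10
  s6 = a.0 | 0 | a.b.(0 | 0) has moves --a--▸ s10, --a--▸ s8
  s7 = 0 | b.0 | b.(0 | 0) has moves --b--▸ s11, --b--▸ s12
  s8 = a.0 | 0 | b.(0 | 0) has moves --a--▸ s11, --b--▸ s13
  s9 = a.0 | b.0 | (0 | 0) has moves --a--▸ s12, --b--▸ s13
  s10 = 0 | 0 | a.b.(0 | 0) has moves --a--▸ s11
  s11 = 0 | 0 | b.(0 | 0) has moves --b--▸ s14
  s12 = 0 | b.0 | (0 | 0) has moves --b--▸ s14
  s13 = a.0 | 0 | (0 | 0) has moves --a--▸ s14
  s14 = 0 | 0 | (0 | 0) has moves ∅
LTS(Q): 15 reachable states
  t0 = b.(0 + a.0 | b.0) | a.b.(0 | 0) has moves --a--▸ t1, --b--▸ t2
  t1 = b.(0 + a.0 | b.0) | b.(0 | 0) has moves --b--▸ t3, --b--▸ t4
  t2 = (0 + a.0 | b.0) | a.b.(0 | 0) has moves --a--▸ t3, --a--▸ t5, --b--▸ t6
  t3 = (0 + a.0 | b.0) | b.(0 | 0) has moves --a--▸ t7, --b--▸ t8, --b--▸ t9
  t4 = b.(0 + a.0 | b.0) | (0 | 0) has moves --b--▸ t8
  t5 = 0 | b.0 | a.b.(0 | 0) has moves --a--▸ t7, --b--▸ t10
  t6 = a.0 | 0 | a.b.(0 | 0) has moves --a--▸ t10, --a--▸ t9
  t7 = 0 | b.0 | b.(0 | 0) has moves --b--▸ t11, --b--▸ t12
  t8 = (0 + a.0 | b.0) | (0 | 0) has moves --a--▸ t12, --b--▸ t13
  t9 = a.0 | 0 | b.(0 | 0) has moves --a--▸ t11, --b--▸ t13
  t10 = 0 | 0 | a.b.(0 | 0) has moves --a--▸ t11
  t11 = 0 | 0 | b.(0 | 0) has moves --b--▸ t14
  t12 = 0 | b.0 | (0 | 0) has moves --b--▸ t14
  t13 = a.0 | 0 | (0 | 0) has moves --a--▸ t14
  t14 = 0 | 0 | (0 | 0) has moves ∅
Partition-refinement fixed point:
  B0 = {s0, t0}
  B1 = {s2, t2}
  B2 = {s5, t5}
  B3 = {s7, t7}
  B4 = {s11, s12, t11, t12}
  B5 = {s14, t14}
  B6 = {s10, t10}
  B7 = {s3, t3}
  B8 = {s8, s9, t8, t9}
  B9 = {s13, t13}
  B10 = {s6, t6}
  B11 = {s1, t1}
  B12 = {s4, t4}
s0 ∈ B0, t0 ∈ B0 → same block

bisimilar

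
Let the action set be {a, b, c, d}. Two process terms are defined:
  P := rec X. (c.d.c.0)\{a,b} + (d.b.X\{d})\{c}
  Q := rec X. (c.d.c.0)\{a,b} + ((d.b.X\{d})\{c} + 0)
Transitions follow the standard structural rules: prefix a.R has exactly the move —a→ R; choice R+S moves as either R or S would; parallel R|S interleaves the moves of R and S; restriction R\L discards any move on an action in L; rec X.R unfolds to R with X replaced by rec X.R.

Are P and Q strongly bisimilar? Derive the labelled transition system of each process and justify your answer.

LTS(P): 6 reachable states
  s0 = rec X. (c.d.c.0)\{a,b} + (d.b.X\{d})\{c} → --c--▸ s1, --d--▸ s2
  s1 = (d.c.0)\{a,b} → --d--▸ s3
  s2 = (b.(rec X. (c.d.c.0)\{a,b} + (d.b.X\{d})\{c})\{d})\{c} → --b--▸ s4
  s3 = (c.0)\{a,b} → --c--▸ s5
  s4 = (rec X. (c.d.c.0)\{a,b} + (d.b.X\{d})\{c})\{d}\{c} → ·
  s5 = 0\{a,b} → ·
LTS(Q): 6 reachable states
  t0 = rec X. (c.d.c.0)\{a,b} + ((d.b.X\{d})\{c} + 0) → --c--▸ t1, --d--▸ t2
  t1 = (d.c.0)\{a,b} → --d--▸ t3
  t2 = (b.(rec X. (c.d.c.0)\{a,b} + ((d.b.X\{d})\{c} + 0))\{d})\{c} → --b--▸ t4
  t3 = (c.0)\{a,b} → --c--▸ t5
  t4 = (rec X. (c.d.c.0)\{a,b} + ((d.b.X\{d})\{c} + 0))\{d}\{c} → ·
  t5 = 0\{a,b} → ·
Partition-refinement fixed point:
  B0 = {s0, t0}
  B1 = {s2, t2}
  B2 = {s4, s5, t4, t5}
  B3 = {s1, t1}
  B4 = {s3, t3}
s0 ∈ B0, t0 ∈ B0 → same block

YES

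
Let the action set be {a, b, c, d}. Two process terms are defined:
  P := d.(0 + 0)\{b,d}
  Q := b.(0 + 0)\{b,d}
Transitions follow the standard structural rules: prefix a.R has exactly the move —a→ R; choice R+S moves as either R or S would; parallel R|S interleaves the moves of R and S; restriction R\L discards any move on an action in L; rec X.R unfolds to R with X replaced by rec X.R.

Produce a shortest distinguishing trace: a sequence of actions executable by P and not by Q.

P's transition system — 2 states:
  p0 = d.(0 + 0)\{b,d} | ··d··> p1
  p1 = (0 + 0)\{b,d} | ·
Q's transition system — 2 states:
  q0 = b.(0 + 0)\{b,d} | ··b··> q1
  q1 = (0 + 0)\{b,d} | ·
Trace ⟨d⟩ through P, begin at {p0}:
  step 1 (d): {p1}
  ✓ P
Trace ⟨d⟩ through Q, begin at {q0}:
  step 1 (d): no successor for Q

d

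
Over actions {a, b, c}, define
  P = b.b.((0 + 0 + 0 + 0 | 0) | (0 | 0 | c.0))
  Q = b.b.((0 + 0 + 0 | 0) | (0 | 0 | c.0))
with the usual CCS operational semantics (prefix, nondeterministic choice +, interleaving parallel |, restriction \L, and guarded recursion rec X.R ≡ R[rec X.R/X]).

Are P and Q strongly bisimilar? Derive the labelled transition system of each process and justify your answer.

P ~ Q

P's transition system — 4 states:
  m0 = b.b.((0 + 0 + 0 + 0 | 0) | (0 | 0 | c.0)) :: —b→ m1
  m1 = b.((0 + 0 + 0 + 0 | 0) | (0 | 0 | c.0)) :: —b→ m2
  m2 = (0 + 0 + 0 + 0 | 0) | (0 | 0 | c.0) :: —c→ m3
  m3 = (0 + 0 + 0 + 0 | 0) | (0 | 0 | 0) :: deadlocked
Q's transition system — 4 states:
  n0 = b.b.((0 + 0 + 0 | 0) | (0 | 0 | c.0)) :: —b→ n1
  n1 = b.((0 + 0 + 0 | 0) | (0 | 0 | c.0)) :: —b→ n2
  n2 = (0 + 0 + 0 | 0) | (0 | 0 | c.0) :: —c→ n3
  n3 = (0 + 0 + 0 | 0) | (0 | 0 | 0) :: deadlocked
Bisimilarity quotient blocks:
  B0 = {m0, n0}
  B1 = {m1, n1}
  B2 = {m2, n2}
  B3 = {m3, n3}
m0 ∈ B0, n0 ∈ B0 → same block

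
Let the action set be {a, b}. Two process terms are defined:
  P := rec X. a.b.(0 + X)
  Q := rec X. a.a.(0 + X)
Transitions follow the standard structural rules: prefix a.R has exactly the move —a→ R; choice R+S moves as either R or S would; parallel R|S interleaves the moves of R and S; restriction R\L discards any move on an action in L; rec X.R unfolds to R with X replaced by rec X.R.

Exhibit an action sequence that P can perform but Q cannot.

Reachable graph of P (3 states):
  p0 = rec X. a.b.(0 + X) | =a=> p1
  p1 = b.(0 + (rec X. a.b.(0 + X))) | =b=> p2
  p2 = 0 + (rec X. a.b.(0 + X)) | =a=> p1
Reachable graph of Q (3 states):
  q0 = rec X. a.a.(0 + X) | =a=> q1
  q1 = a.(0 + (rec X. a.a.(0 + X))) | =a=> q2
  q2 = 0 + (rec X. a.a.(0 + X)) | =a=> q1
Trace ⟨ab⟩ through P, begin at {p0}:
  after a @ step 1: {p1}
  after b @ step 2: {p2}
  P completes σ.
Trace ⟨ab⟩ through Q, begin at {q0}:
  after a @ step 1: {q1}
  after b @ step 2: ∅  — Q cannot continue

ab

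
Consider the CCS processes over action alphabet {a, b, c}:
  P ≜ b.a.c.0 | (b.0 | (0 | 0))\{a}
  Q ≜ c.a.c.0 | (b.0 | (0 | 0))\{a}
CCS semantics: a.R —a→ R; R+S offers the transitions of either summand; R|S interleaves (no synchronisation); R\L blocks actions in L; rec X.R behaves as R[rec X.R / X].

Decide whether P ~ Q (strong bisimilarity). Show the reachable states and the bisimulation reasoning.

P's transition system — 8 states:
  p0 = b.a.c.0 | (b.0 | (0 | 0))\{a} ⊢ =b=> p1, =b=> p2
  p1 = a.c.0 | (b.0 | (0 | 0))\{a} ⊢ =a=> p3, =b=> p4
  p2 = b.a.c.0 | (0 | (0 | 0))\{a} ⊢ =b=> p4
  p3 = c.0 | (b.0 | (0 | 0))\{a} ⊢ =b=> p5, =c=> p6
  p4 = a.c.0 | (0 | (0 | 0))\{a} ⊢ =a=> p5
  p5 = c.0 | (0 | (0 | 0))\{a} ⊢ =c=> p7
  p6 = 0 | (b.0 | (0 | 0))\{a} ⊢ =b=> p7
  p7 = 0 | (0 | (0 | 0))\{a} ⊢ ·
Q's transition system — 8 states:
  q0 = c.a.c.0 | (b.0 | (0 | 0))\{a} ⊢ =b=> q1, =c=> q2
  q1 = c.a.c.0 | (0 | (0 | 0))\{a} ⊢ =c=> q3
  q2 = a.c.0 | (b.0 | (0 | 0))\{a} ⊢ =a=> q4, =b=> q3
  q3 = a.c.0 | (0 | (0 | 0))\{a} ⊢ =a=> q5
  q4 = c.0 | (b.0 | (0 | 0))\{a} ⊢ =b=> q5, =c=> q6
  q5 = c.0 | (0 | (0 | 0))\{a} ⊢ =c=> q7
  q6 = 0 | (b.0 | (0 | 0))\{a} ⊢ =b=> q7
  q7 = 0 | (0 | (0 | 0))\{a} ⊢ ·
Partition-refinement fixed point:
  B0 = {p0}
  B1 = {p1, q2}
  B2 = {p4, q3}
  B3 = {p5, q5}
  B4 = {p7, q7}
  B5 = {p3, q4}
  B6 = {p6, q6}
  B7 = {p2}
  B8 = {q0}
  B9 = {q1}
p0 ∈ B0, q0 ∈ B8 → different blocks

P ≁ Q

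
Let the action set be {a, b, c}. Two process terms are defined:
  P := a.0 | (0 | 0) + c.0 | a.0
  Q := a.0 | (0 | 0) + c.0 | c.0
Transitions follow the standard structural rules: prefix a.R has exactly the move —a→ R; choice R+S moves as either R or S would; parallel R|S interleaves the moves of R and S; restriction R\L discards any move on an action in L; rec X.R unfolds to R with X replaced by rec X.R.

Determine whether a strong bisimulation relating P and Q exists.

P's transition system — 5 states:
  s0 = a.0 | (0 | 0) + c.0 | a.0 :: ··a··> s1, ··a··> s2, ··c··> s3
  s1 = 0 | (0 | 0) :: (no moves)
  s2 = c.0 | 0 :: ··c··> s4
  s3 = 0 | a.0 :: ··a··> s4
  s4 = 0 | 0 :: (no moves)
Q's transition system — 5 states:
  t0 = a.0 | (0 | 0) + c.0 | c.0 :: ··a··> t1, ··c··> t2, ··c··> t3
  t1 = 0 | (0 | 0) :: (no moves)
  t2 = 0 | c.0 :: ··c··> t4
  t3 = c.0 | 0 :: ··c··> t4
  t4 = 0 | 0 :: (no moves)
Bisimilarity quotient blocks:
  B0 = {s0}
  B1 = {s2, t2, t3}
  B2 = {s1, s4, t1, t4}
  B3 = {s3}
  B4 = {t0}
s0 ∈ B0, t0 ∈ B4 → different blocks

NO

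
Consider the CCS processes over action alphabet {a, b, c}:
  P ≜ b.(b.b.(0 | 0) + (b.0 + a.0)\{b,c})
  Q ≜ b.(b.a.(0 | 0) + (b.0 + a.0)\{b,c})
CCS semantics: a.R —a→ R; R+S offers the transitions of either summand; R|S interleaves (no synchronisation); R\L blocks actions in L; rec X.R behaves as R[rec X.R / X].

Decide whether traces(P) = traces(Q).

traces(P) ≠ traces(Q) — witness ⟨bbb⟩

P's transition system — 5 states:
  s0 = b.(b.b.(0 | 0) + (b.0 + a.0)\{b,c}) | -b-> s1
  s1 = b.b.(0 | 0) + (b.0 + a.0)\{b,c} | -a-> s2, -b-> s3
  s2 = 0\{b,c} | stopped
  s3 = b.(0 | 0) | -b-> s4
  s4 = 0 | 0 | stopped
Q's transition system — 5 states:
  t0 = b.(b.a.(0 | 0) + (b.0 + a.0)\{b,c}) | -b-> t1
  t1 = b.a.(0 | 0) + (b.0 + a.0)\{b,c} | -a-> t2, -b-> t3
  t2 = 0\{b,c} | stopped
  t3 = a.(0 | 0) | -a-> t4
  t4 = 0 | 0 | stopped
Trace ⟨bbb⟩ through P, begin at {s0}:
  step 1 (b): {s1}
  step 2 (b): {s3}
  step 3 (b): {s4}
  — P admits the full trace.
Trace ⟨bbb⟩ through Q, begin at {t0}:
  step 1 (b): {t1}
  step 2 (b): {t3}
  step 3 (b): ∅ (Q stuck)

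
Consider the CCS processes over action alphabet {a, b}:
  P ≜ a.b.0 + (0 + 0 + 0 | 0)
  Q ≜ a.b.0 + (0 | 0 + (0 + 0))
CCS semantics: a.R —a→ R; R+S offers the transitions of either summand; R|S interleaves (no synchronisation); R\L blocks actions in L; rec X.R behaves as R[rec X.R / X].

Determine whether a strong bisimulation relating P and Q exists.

P ~ Q

LTS(P): 3 reachable states
  m0 = a.b.0 + (0 + 0 + 0 | 0) :: -a-> m1
  m1 = b.0 :: -b-> m2
  m2 = 0 :: deadlocked
LTS(Q): 3 reachable states
  n0 = a.b.0 + (0 | 0 + (0 + 0)) :: -a-> n1
  n1 = b.0 :: -b-> n2
  n2 = 0 :: deadlocked
Coarsest stable partition (strong bisimilarity classes):
  B0 = {m0, n0}
  B1 = {m1, n1}
  B2 = {m2, n2}
m0 ∈ B0, n0 ∈ B0 → same block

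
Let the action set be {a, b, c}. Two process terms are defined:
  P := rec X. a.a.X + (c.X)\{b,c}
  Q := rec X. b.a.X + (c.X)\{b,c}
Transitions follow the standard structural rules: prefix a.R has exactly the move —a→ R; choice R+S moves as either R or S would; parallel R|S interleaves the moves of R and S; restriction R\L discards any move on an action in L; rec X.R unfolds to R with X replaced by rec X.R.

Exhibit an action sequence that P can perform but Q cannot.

LTS(P): 2 reachable states
  s0 = rec X. a.a.X + (c.X)\{b,c} | -a-> s1
  s1 = a.(rec X. a.a.X + (c.X)\{b,c}) | -a-> s0
LTS(Q): 2 reachable states
  t0 = rec X. b.a.X + (c.X)\{b,c} | -b-> t1
  t1 = a.(rec X. b.a.X + (c.X)\{b,c}) | -a-> t0
Executing a from P (initial set {s0}):
  after a @ step 1: {s1}
  — P admits the full trace.
Executing a from Q (initial set {t0}):
  after a @ step 1: no successor for Q

a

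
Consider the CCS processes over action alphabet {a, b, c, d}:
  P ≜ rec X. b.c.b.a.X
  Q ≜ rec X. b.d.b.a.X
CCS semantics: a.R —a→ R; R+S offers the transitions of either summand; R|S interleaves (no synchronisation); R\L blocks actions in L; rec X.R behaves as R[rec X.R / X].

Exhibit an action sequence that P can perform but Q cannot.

LTS(P): 4 reachable states
  u0 = rec X. b.c.b.a.X ⊢ =b=> u1
  u1 = c.b.a.(rec X. b.c.b.a.X) ⊢ =c=> u2
  u2 = b.a.(rec X. b.c.b.a.X) ⊢ =b=> u3
  u3 = a.(rec X. b.c.b.a.X) ⊢ =a=> u0
LTS(Q): 4 reachable states
  v0 = rec X. b.d.b.a.X ⊢ =b=> v1
  v1 = d.b.a.(rec X. b.d.b.a.X) ⊢ =d=> v2
  v2 = b.a.(rec X. b.d.b.a.X) ⊢ =b=> v3
  v3 = a.(rec X. b.d.b.a.X) ⊢ =a=> v0
Executing bc from P (initial set {u0}):
  [1] b ⇒ {u1}
  [2] c ⇒ {u2}
  — P admits the full trace.
Executing bc from Q (initial set {v0}):
  [1] b ⇒ {v1}
  [2] c ⇒ ∅ (Q stuck)

bc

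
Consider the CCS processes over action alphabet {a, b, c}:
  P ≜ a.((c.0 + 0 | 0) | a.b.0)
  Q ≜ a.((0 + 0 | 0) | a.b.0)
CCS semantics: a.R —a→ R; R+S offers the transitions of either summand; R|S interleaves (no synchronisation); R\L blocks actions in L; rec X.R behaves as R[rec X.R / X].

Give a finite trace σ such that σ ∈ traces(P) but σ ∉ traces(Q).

Reachable graph of P (7 states):
  p0 = a.((c.0 + 0 | 0) | a.b.0) :: -a-> p1
  p1 = (c.0 + 0 | 0) | a.b.0 :: -a-> p2, -c-> p3
  p2 = (c.0 + 0 | 0) | b.0 :: -b-> p4, -c-> p5
  p3 = 0 | a.b.0 :: -a-> p5
  p4 = (c.0 + 0 | 0) | 0 :: -c-> p6
  p5 = 0 | b.0 :: -b-> p6
  p6 = 0 | 0 :: (no moves)
Reachable graph of Q (4 states):
  q0 = a.((0 + 0 | 0) | a.b.0) :: -a-> q1
  q1 = (0 + 0 | 0) | a.b.0 :: -a-> q2
  q2 = (0 + 0 | 0) | b.0 :: -b-> q3
  q3 = (0 + 0 | 0) | 0 :: (no moves)
Run σ = ⟨ac⟩ on P: start {p0}
  step 1 (a): {p1}
  step 2 (c): {p3}
  ✓ P
Run σ = ⟨ac⟩ on Q: start {q0}
  step 1 (a): {q1}
  step 2 (c): ∅  — Q cannot continue

ac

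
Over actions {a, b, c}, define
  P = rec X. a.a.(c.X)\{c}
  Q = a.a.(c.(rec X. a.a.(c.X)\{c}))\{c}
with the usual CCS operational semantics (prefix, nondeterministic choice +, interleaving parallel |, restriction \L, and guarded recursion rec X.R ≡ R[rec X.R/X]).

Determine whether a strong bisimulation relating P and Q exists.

P's transition system — 3 states:
  s0 = rec X. a.a.(c.X)\{c} :: —a→ s1
  s1 = a.(c.(rec X. a.a.(c.X)\{c}))\{c} :: —a→ s2
  s2 = (c.(rec X. a.a.(c.X)\{c}))\{c} :: deadlocked
Q's transition system — 3 states:
  t0 = a.a.(c.(rec X. a.a.(c.X)\{c}))\{c} :: —a→ t1
  t1 = a.(c.(rec X. a.a.(c.X)\{c}))\{c} :: —a→ t2
  t2 = (c.(rec X. a.a.(c.X)\{c}))\{c} :: deadlocked
Coarsest stable partition (strong bisimilarity classes):
  B0 = {s0, t0}
  B1 = {s1, t1}
  B2 = {s2, t2}
s0 ∈ B0, t0 ∈ B0 → same block

YES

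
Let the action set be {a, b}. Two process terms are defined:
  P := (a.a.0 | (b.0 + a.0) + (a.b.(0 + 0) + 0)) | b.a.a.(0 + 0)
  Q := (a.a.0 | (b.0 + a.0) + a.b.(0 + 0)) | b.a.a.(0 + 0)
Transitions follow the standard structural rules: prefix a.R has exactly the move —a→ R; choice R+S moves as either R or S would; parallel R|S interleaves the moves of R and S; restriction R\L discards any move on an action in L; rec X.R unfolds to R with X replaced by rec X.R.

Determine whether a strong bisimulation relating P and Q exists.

YES

P's transition system — 32 states:
  u0 = (a.a.0 | (b.0 + a.0) + (a.b.(0 + 0) + 0)) | b.a.a.(0 + 0) ⊢ -a-> u1, -a-> u2, -a-> u3, -b-> u2, -b-> u4
  u1 = a.0 | (b.0 + a.0) | b.a.a.(0 + 0) ⊢ -a-> u5, -a-> u6, -b-> u6, -b-> u7
  u2 = a.a.0 | 0 | b.a.a.(0 + 0) ⊢ -a-> u6, -b-> u8
  u3 = b.(0 + 0) | b.a.a.(0 + 0) ⊢ -b-> u10, -b-> u9
  u4 = (a.a.0 | (b.0 + a.0) + (a.b.(0 + 0) + 0)) | a.a.(0 + 0) ⊢ -a-> u10, -a-> u11, -a-> u7, -a-> u8, -b-> u8
  u5 = 0 | (b.0 + a.0) | b.a.a.(0 + 0) ⊢ -a-> u12, -b-> u12, -b-> u13
  u6 = a.0 | 0 | b.a.a.(0 + 0) ⊢ -a-> u12, -b-> u14
  u7 = a.0 | (b.0 + a.0) | a.a.(0 + 0) ⊢ -a-> u13, -a-> u14, -a-> u15, -b-> u14
  u8 = a.a.0 | 0 | a.a.(0 + 0) ⊢ -a-> u14, -a-> u16
  u9 = (0 + 0) | b.a.a.(0 + 0) ⊢ -b-> u17
  u10 = b.(0 + 0) | a.a.(0 + 0) ⊢ -a-> u18, -b-> u17
  u11 = (a.a.0 | (b.0 + a.0) + (a.b.(0 + 0) + 0)) | a.(0 + 0) ⊢ -a-> u15, -a-> u16, -a-> u18, -a-> u19, -b-> u16
  u12 = 0 | 0 | b.a.a.(0 + 0) ⊢ -b-> u20
  u13 = 0 | (b.0 + a.0) | a.a.(0 + 0) ⊢ -a-> u20, -a-> u21, -b-> u20
  u14 = a.0 | 0 | a.a.(0 + 0) ⊢ -a-> u20, -a-> u22
  u15 = a.0 | (b.0 + a.0) | a.(0 + 0) ⊢ -a-> u21, -a-> u22, -a-> u23, -b-> u22
  u16 = a.a.0 | 0 | a.(0 + 0) ⊢ -a-> u22, -a-> u24
  u17 = (0 + 0) | a.a.(0 + 0) ⊢ -a-> u25
  u18 = b.(0 + 0) | a.(0 + 0) ⊢ -a-> u26, -b-> u25
  u19 = (a.a.0 | (b.0 + a.0) + (a.b.(0 + 0) + 0)) | (0 + 0) ⊢ -a-> u23, -a-> u24, -a-> u26, -b-> u24
  u20 = 0 | 0 | a.a.(0 + 0) ⊢ -a-> u27
  u21 = 0 | (b.0 + a.0) | a.(0 + 0) ⊢ -a-> u27, -a-> u28, -b-> u27
  u22 = a.0 | 0 | a.(0 + 0) ⊢ -a-> u27, -a-> u29
  u23 = a.0 | (b.0 + a.0) | (0 + 0) ⊢ -a-> u28, -a-> u29, -b-> u29
  u24 = a.a.0 | 0 | (0 + 0) ⊢ -a-> u29
  u25 = (0 + 0) | a.(0 + 0) ⊢ -a-> u30
  u26 = b.(0 + 0) | (0 + 0) ⊢ -b-> u30
  u27 = 0 | 0 | a.(0 + 0) ⊢ -a-> u31
  u28 = 0 | (b.0 + a.0) | (0 + 0) ⊢ -a-> u31, -b-> u31
  u29 = a.0 | 0 | (0 + 0) ⊢ -a-> u31
  u30 = (0 + 0) | (0 + 0) ⊢ stopped
  u31 = 0 | 0 | (0 + 0) ⊢ stopped
Q's transition system — 32 states:
  v0 = (a.a.0 | (b.0 + a.0) + a.b.(0 + 0)) | b.a.a.(0 + 0) ⊢ -a-> v1, -a-> v2, -a-> v3, -b-> v2, -b-> v4
  v1 = a.0 | (b.0 + a.0) | b.a.a.(0 + 0) ⊢ -a-> v5, -a-> v6, -b-> v6, -b-> v7
  v2 = a.a.0 | 0 | b.a.a.(0 + 0) ⊢ -a-> v6, -b-> v8
  v3 = b.(0 + 0) | b.a.a.(0 + 0) ⊢ -b-> v10, -b-> v9
  v4 = (a.a.0 | (b.0 + a.0) + a.b.(0 + 0)) | a.a.(0 + 0) ⊢ -a-> v10, -a-> v11, -a-> v7, -a-> v8, -b-> v8
  v5 = 0 | (b.0 + a.0) | b.a.a.(0 + 0) ⊢ -a-> v12, -b-> v12, -b-> v13
  v6 = a.0 | 0 | b.a.a.(0 + 0) ⊢ -a-> v12, -b-> v14
  v7 = a.0 | (b.0 + a.0) | a.a.(0 + 0) ⊢ -a-> v13, -a-> v14, -a-> v15, -b-> v14
  v8 = a.a.0 | 0 | a.a.(0 + 0) ⊢ -a-> v14, -a-> v16
  v9 = (0 + 0) | b.a.a.(0 + 0) ⊢ -b-> v17
  v10 = b.(0 + 0) | a.a.(0 + 0) ⊢ -a-> v18, -b-> v17
  v11 = (a.a.0 | (b.0 + a.0) + a.b.(0 + 0)) | a.(0 + 0) ⊢ -a-> v15, -a-> v16, -a-> v18, -a-> v19, -b-> v16
  v12 = 0 | 0 | b.a.a.(0 + 0) ⊢ -b-> v20
  v13 = 0 | (b.0 + a.0) | a.a.(0 + 0) ⊢ -a-> v20, -a-> v21, -b-> v20
  v14 = a.0 | 0 | a.a.(0 + 0) ⊢ -a-> v20, -a-> v22
  v15 = a.0 | (b.0 + a.0) | a.(0 + 0) ⊢ -a-> v21, -a-> v22, -a-> v23, -b-> v22
  v16 = a.a.0 | 0 | a.(0 + 0) ⊢ -a-> v22, -a-> v24
  v17 = (0 + 0) | a.a.(0 + 0) ⊢ -a-> v25
  v18 = b.(0 + 0) | a.(0 + 0) ⊢ -a-> v26, -b-> v25
  v19 = (a.a.0 | (b.0 + a.0) + a.b.(0 + 0)) | (0 + 0) ⊢ -a-> v23, -a-> v24, -a-> v26, -b-> v24
  v20 = 0 | 0 | a.a.(0 + 0) ⊢ -a-> v27
  v21 = 0 | (b.0 + a.0) | a.(0 + 0) ⊢ -a-> v27, -a-> v28, -b-> v27
  v22 = a.0 | 0 | a.(0 + 0) ⊢ -a-> v27, -a-> v29
  v23 = a.0 | (b.0 + a.0) | (0 + 0) ⊢ -a-> v28, -a-> v29, -b-> v29
  v24 = a.a.0 | 0 | (0 + 0) ⊢ -a-> v29
  v25 = (0 + 0) | a.(0 + 0) ⊢ -a-> v30
  v26 = b.(0 + 0) | (0 + 0) ⊢ -b-> v30
  v27 = 0 | 0 | a.(0 + 0) ⊢ -a-> v31
  v28 = 0 | (b.0 + a.0) | (0 + 0) ⊢ -a-> v31, -b-> v31
  v29 = a.0 | 0 | (0 + 0) ⊢ -a-> v31
  v30 = (0 + 0) | (0 + 0) ⊢ stopped
  v31 = 0 | 0 | (0 + 0) ⊢ stopped
Partition-refinement fixed point:
  B0 = {u0, v0}
  B1 = {u1, v1}
  B2 = {u5, v5}
  B3 = {u12, u9, v12, v9}
  B4 = {u17, u20, u22, u24, v17, v20, v22, v24}
  B5 = {u25, u27, u29, v25, v27, v29}
  B6 = {u30, u31, v30, v31}
  B7 = {u13, u15, v13, v15}
  B8 = {u21, u23, v21, v23}
  B9 = {u28, v28}
  B10 = {u6, v6}
  B11 = {u14, u16, v14, v16}
  B12 = {u7, v7}
  B13 = {u4, v4}
  B14 = {u10, v10}
  B15 = {u18, v18}
  B16 = {u26, v26}
  B17 = {u8, v8}
  B18 = {u11, v11}
  B19 = {u19, v19}
  B20 = {u3, v3}
  B21 = {u2, v2}
u0 ∈ B0, v0 ∈ B0 → same block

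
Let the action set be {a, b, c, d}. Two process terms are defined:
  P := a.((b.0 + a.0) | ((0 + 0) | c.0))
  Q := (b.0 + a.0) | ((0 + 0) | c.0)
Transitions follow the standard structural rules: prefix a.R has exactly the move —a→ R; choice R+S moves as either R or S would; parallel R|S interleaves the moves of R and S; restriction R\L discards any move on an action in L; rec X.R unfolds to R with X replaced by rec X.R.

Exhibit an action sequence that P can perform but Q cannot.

aa

Reachable graph of P (5 states):
  u0 = a.((b.0 + a.0) | ((0 + 0) | c.0)) :: —a→ u1
  u1 = (b.0 + a.0) | ((0 + 0) | c.0) :: —a→ u2, —b→ u2, —c→ u3
  u2 = 0 | ((0 + 0) | c.0) :: —c→ u4
  u3 = (b.0 + a.0) | ((0 + 0) | 0) :: —a→ u4, —b→ u4
  u4 = 0 | ((0 + 0) | 0) :: (no moves)
Reachable graph of Q (4 states):
  v0 = (b.0 + a.0) | ((0 + 0) | c.0) :: —a→ v1, —b→ v1, —c→ v2
  v1 = 0 | ((0 + 0) | c.0) :: —c→ v3
  v2 = (b.0 + a.0) | ((0 + 0) | 0) :: —a→ v3, —b→ v3
  v3 = 0 | ((0 + 0) | 0) :: (no moves)
Trace ⟨aa⟩ through P, begin at {u0}:
  [1] a ⇒ {u1}
  [2] a ⇒ {u2}
  — P admits the full trace.
Trace ⟨aa⟩ through Q, begin at {v0}:
  [1] a ⇒ {v1}
  [2] a ⇒ ∅  — Q cannot continue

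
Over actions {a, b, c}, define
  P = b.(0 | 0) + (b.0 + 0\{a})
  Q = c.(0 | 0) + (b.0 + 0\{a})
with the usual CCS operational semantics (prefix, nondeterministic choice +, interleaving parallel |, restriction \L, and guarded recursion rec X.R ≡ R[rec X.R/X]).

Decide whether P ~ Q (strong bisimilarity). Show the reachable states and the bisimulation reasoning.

P's transition system — 3 states:
  s0 = b.(0 | 0) + (b.0 + 0\{a}) → ··b··> s1, ··b··> s2
  s1 = 0 → (no moves)
  s2 = 0 | 0 → (no moves)
Q's transition system — 3 states:
  t0 = c.(0 | 0) + (b.0 + 0\{a}) → ··b··> t1, ··c··> t2
  t1 = 0 → (no moves)
  t2 = 0 | 0 → (no moves)
Bisimilarity quotient blocks:
  B0 = {s0}
  B1 = {s1, s2, t1, t2}
  B2 = {t0}
s0 ∈ B0, t0 ∈ B2 → different blocks

not bisimilar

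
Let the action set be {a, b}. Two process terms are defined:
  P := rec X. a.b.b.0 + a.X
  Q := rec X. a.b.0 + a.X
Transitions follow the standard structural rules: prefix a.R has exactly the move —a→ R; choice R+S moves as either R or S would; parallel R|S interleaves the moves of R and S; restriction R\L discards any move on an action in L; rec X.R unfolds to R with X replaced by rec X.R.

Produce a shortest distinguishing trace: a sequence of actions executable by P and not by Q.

abb

P's transition system — 4 states:
  u0 = rec X. a.b.b.0 + a.X → =a=> u0, =a=> u1
  u1 = b.b.0 → =b=> u2
  u2 = b.0 → =b=> u3
  u3 = 0 → (no moves)
Q's transition system — 3 states:
  v0 = rec X. a.b.0 + a.X → =a=> v0, =a=> v1
  v1 = b.0 → =b=> v2
  v2 = 0 → (no moves)
Trace ⟨abb⟩ through P, begin at {u0}:
  [1] a ⇒ {u0, u1}
  [2] b ⇒ {u2}
  [3] b ⇒ {u3}
  — P admits the full trace.
Trace ⟨abb⟩ through Q, begin at {v0}:
  [1] a ⇒ {v0, v1}
  [2] b ⇒ {v2}
  [3] b ⇒ ∅ (Q stuck)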